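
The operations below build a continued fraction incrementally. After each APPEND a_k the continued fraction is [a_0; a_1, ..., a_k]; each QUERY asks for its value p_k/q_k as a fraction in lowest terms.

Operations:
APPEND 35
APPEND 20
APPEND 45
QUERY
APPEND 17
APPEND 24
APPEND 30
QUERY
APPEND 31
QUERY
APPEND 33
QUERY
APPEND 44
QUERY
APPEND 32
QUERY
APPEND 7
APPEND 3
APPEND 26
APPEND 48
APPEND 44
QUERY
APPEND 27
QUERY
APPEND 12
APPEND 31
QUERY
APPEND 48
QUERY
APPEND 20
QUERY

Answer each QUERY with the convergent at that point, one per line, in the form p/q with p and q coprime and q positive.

APPEND 35: p_0 = 35·1 + 0 = 35, q_0 = 35·0 + 1 = 1 → 35/1
APPEND 20: p_1 = 20·35 + 1 = 701, q_1 = 20·1 + 0 = 20 → 701/20
APPEND 45: p_2 = 45·701 + 35 = 31580, q_2 = 45·20 + 1 = 901 → 31580/901
APPEND 17: p_3 = 17·31580 + 701 = 537561, q_3 = 17·901 + 20 = 15337 → 537561/15337
APPEND 24: p_4 = 24·537561 + 31580 = 12933044, q_4 = 24·15337 + 901 = 368989 → 12933044/368989
APPEND 30: p_5 = 30·12933044 + 537561 = 388528881, q_5 = 30·368989 + 15337 = 11085007 → 388528881/11085007
APPEND 31: p_6 = 31·388528881 + 12933044 = 12057328355, q_6 = 31·11085007 + 368989 = 344004206 → 12057328355/344004206
APPEND 33: p_7 = 33·12057328355 + 388528881 = 398280364596, q_7 = 33·344004206 + 11085007 = 11363223805 → 398280364596/11363223805
APPEND 44: p_8 = 44·398280364596 + 12057328355 = 17536393370579, q_8 = 44·11363223805 + 344004206 = 500325851626 → 17536393370579/500325851626
APPEND 32: p_9 = 32·17536393370579 + 398280364596 = 561562868223124, q_9 = 32·500325851626 + 11363223805 = 16021790475837 → 561562868223124/16021790475837
APPEND 7: p_10 = 7·561562868223124 + 17536393370579 = 3948476470932447, q_10 = 7·16021790475837 + 500325851626 = 112652859182485 → 3948476470932447/112652859182485
APPEND 3: p_11 = 3·3948476470932447 + 561562868223124 = 12406992281020465, q_11 = 3·112652859182485 + 16021790475837 = 353980368023292 → 12406992281020465/353980368023292
APPEND 26: p_12 = 26·12406992281020465 + 3948476470932447 = 326530275777464537, q_12 = 26·353980368023292 + 112652859182485 = 9316142427788077 → 326530275777464537/9316142427788077
APPEND 48: p_13 = 48·326530275777464537 + 12406992281020465 = 15685860229599318241, q_13 = 48·9316142427788077 + 353980368023292 = 447528816901850988 → 15685860229599318241/447528816901850988
APPEND 44: p_14 = 44·15685860229599318241 + 326530275777464537 = 690504380378147467141, q_14 = 44·447528816901850988 + 9316142427788077 = 19700584086109231549 → 690504380378147467141/19700584086109231549
APPEND 27: p_15 = 27·690504380378147467141 + 15685860229599318241 = 18659304130439580931048, q_15 = 27·19700584086109231549 + 447528816901850988 = 532363299141851102811 → 18659304130439580931048/532363299141851102811
APPEND 12: p_16 = 12·18659304130439580931048 + 690504380378147467141 = 224602153945653118639717, q_16 = 12·532363299141851102811 + 19700584086109231549 = 6408060173788322465281 → 224602153945653118639717/6408060173788322465281
APPEND 31: p_17 = 31·224602153945653118639717 + 18659304130439580931048 = 6981326076445686258762275, q_17 = 31·6408060173788322465281 + 532363299141851102811 = 199182228686579847526522 → 6981326076445686258762275/199182228686579847526522
APPEND 48: p_18 = 48·6981326076445686258762275 + 224602153945653118639717 = 335328253823338593539228917, q_18 = 48·199182228686579847526522 + 6408060173788322465281 = 9567155037129621003738337 → 335328253823338593539228917/9567155037129621003738337
APPEND 20: p_19 = 20·335328253823338593539228917 + 6981326076445686258762275 = 6713546402543217557043340615, q_19 = 20·9567155037129621003738337 + 199182228686579847526522 = 191542282971278999922293262 → 6713546402543217557043340615/191542282971278999922293262

31580/901
388528881/11085007
12057328355/344004206
398280364596/11363223805
17536393370579/500325851626
561562868223124/16021790475837
690504380378147467141/19700584086109231549
18659304130439580931048/532363299141851102811
6981326076445686258762275/199182228686579847526522
335328253823338593539228917/9567155037129621003738337
6713546402543217557043340615/191542282971278999922293262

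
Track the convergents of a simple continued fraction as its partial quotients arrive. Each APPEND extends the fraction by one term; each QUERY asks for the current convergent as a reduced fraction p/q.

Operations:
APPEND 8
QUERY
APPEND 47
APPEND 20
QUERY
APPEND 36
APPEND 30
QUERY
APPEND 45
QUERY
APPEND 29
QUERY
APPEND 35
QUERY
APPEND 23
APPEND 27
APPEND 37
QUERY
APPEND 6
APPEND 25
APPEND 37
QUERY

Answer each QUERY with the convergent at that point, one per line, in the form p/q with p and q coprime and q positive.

8/1
7548/941
8170698/1018631
367953515/45872318
10678822633/1331315853
374126745670/46641927173
8629436662632790/1075821392137401
48480192775985705976/6043966775861127655

APPEND 8: p_0 = 8·1 + 0 = 8, q_0 = 8·0 + 1 = 1 → 8/1
APPEND 47: p_1 = 47·8 + 1 = 377, q_1 = 47·1 + 0 = 47 → 377/47
APPEND 20: p_2 = 20·377 + 8 = 7548, q_2 = 20·47 + 1 = 941 → 7548/941
APPEND 36: p_3 = 36·7548 + 377 = 272105, q_3 = 36·941 + 47 = 33923 → 272105/33923
APPEND 30: p_4 = 30·272105 + 7548 = 8170698, q_4 = 30·33923 + 941 = 1018631 → 8170698/1018631
APPEND 45: p_5 = 45·8170698 + 272105 = 367953515, q_5 = 45·1018631 + 33923 = 45872318 → 367953515/45872318
APPEND 29: p_6 = 29·367953515 + 8170698 = 10678822633, q_6 = 29·45872318 + 1018631 = 1331315853 → 10678822633/1331315853
APPEND 35: p_7 = 35·10678822633 + 367953515 = 374126745670, q_7 = 35·1331315853 + 45872318 = 46641927173 → 374126745670/46641927173
APPEND 23: p_8 = 23·374126745670 + 10678822633 = 8615593973043, q_8 = 23·46641927173 + 1331315853 = 1074095640832 → 8615593973043/1074095640832
APPEND 27: p_9 = 27·8615593973043 + 374126745670 = 232995164017831, q_9 = 27·1074095640832 + 46641927173 = 29047224229637 → 232995164017831/29047224229637
APPEND 37: p_10 = 37·232995164017831 + 8615593973043 = 8629436662632790, q_10 = 37·29047224229637 + 1074095640832 = 1075821392137401 → 8629436662632790/1075821392137401
APPEND 6: p_11 = 6·8629436662632790 + 232995164017831 = 52009615139814571, q_11 = 6·1075821392137401 + 29047224229637 = 6483975577054043 → 52009615139814571/6483975577054043
APPEND 25: p_12 = 25·52009615139814571 + 8629436662632790 = 1308869815157997065, q_12 = 25·6483975577054043 + 1075821392137401 = 163175210818488476 → 1308869815157997065/163175210818488476
APPEND 37: p_13 = 37·1308869815157997065 + 52009615139814571 = 48480192775985705976, q_13 = 37·163175210818488476 + 6483975577054043 = 6043966775861127655 → 48480192775985705976/6043966775861127655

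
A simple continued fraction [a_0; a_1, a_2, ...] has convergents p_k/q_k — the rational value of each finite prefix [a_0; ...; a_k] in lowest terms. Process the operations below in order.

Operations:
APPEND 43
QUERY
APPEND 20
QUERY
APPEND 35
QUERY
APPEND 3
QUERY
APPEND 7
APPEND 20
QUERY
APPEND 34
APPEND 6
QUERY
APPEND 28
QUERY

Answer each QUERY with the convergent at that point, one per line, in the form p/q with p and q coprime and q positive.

APPEND 43: p_0 = 43·1 + 0 = 43, q_0 = 43·0 + 1 = 1 → 43/1
APPEND 20: p_1 = 20·43 + 1 = 861, q_1 = 20·1 + 0 = 20 → 861/20
APPEND 35: p_2 = 35·861 + 43 = 30178, q_2 = 35·20 + 1 = 701 → 30178/701
APPEND 3: p_3 = 3·30178 + 861 = 91395, q_3 = 3·701 + 20 = 2123 → 91395/2123
APPEND 7: p_4 = 7·91395 + 30178 = 669943, q_4 = 7·2123 + 701 = 15562 → 669943/15562
APPEND 20: p_5 = 20·669943 + 91395 = 13490255, q_5 = 20·15562 + 2123 = 313363 → 13490255/313363
APPEND 34: p_6 = 34·13490255 + 669943 = 459338613, q_6 = 34·313363 + 15562 = 10669904 → 459338613/10669904
APPEND 6: p_7 = 6·459338613 + 13490255 = 2769521933, q_7 = 6·10669904 + 313363 = 64332787 → 2769521933/64332787
APPEND 28: p_8 = 28·2769521933 + 459338613 = 78005952737, q_8 = 28·64332787 + 10669904 = 1811987940 → 78005952737/1811987940

43/1
861/20
30178/701
91395/2123
13490255/313363
2769521933/64332787
78005952737/1811987940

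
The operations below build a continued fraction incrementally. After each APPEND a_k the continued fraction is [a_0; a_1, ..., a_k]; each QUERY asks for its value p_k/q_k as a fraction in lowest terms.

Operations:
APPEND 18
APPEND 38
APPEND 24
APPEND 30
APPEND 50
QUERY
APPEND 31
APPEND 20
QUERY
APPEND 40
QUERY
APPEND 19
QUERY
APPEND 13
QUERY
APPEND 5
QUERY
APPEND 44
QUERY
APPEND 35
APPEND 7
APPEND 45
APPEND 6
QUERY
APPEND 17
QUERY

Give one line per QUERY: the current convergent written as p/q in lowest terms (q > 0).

24737708/1372313
15372005168/852754933
615647570093/34152766451
11712675836935/649755317502
152880433450248/8480971893977
776114843088175/43054614787387
34301933529329948/1902884022539005
2295453053253866399473/127339204823258895841
39403870129449353726881/2185911614323969694114

APPEND 18: p_0 = 18·1 + 0 = 18, q_0 = 18·0 + 1 = 1 → 18/1
APPEND 38: p_1 = 38·18 + 1 = 685, q_1 = 38·1 + 0 = 38 → 685/38
APPEND 24: p_2 = 24·685 + 18 = 16458, q_2 = 24·38 + 1 = 913 → 16458/913
APPEND 30: p_3 = 30·16458 + 685 = 494425, q_3 = 30·913 + 38 = 27428 → 494425/27428
APPEND 50: p_4 = 50·494425 + 16458 = 24737708, q_4 = 50·27428 + 913 = 1372313 → 24737708/1372313
APPEND 31: p_5 = 31·24737708 + 494425 = 767363373, q_5 = 31·1372313 + 27428 = 42569131 → 767363373/42569131
APPEND 20: p_6 = 20·767363373 + 24737708 = 15372005168, q_6 = 20·42569131 + 1372313 = 852754933 → 15372005168/852754933
APPEND 40: p_7 = 40·15372005168 + 767363373 = 615647570093, q_7 = 40·852754933 + 42569131 = 34152766451 → 615647570093/34152766451
APPEND 19: p_8 = 19·615647570093 + 15372005168 = 11712675836935, q_8 = 19·34152766451 + 852754933 = 649755317502 → 11712675836935/649755317502
APPEND 13: p_9 = 13·11712675836935 + 615647570093 = 152880433450248, q_9 = 13·649755317502 + 34152766451 = 8480971893977 → 152880433450248/8480971893977
APPEND 5: p_10 = 5·152880433450248 + 11712675836935 = 776114843088175, q_10 = 5·8480971893977 + 649755317502 = 43054614787387 → 776114843088175/43054614787387
APPEND 44: p_11 = 44·776114843088175 + 152880433450248 = 34301933529329948, q_11 = 44·43054614787387 + 8480971893977 = 1902884022539005 → 34301933529329948/1902884022539005
APPEND 35: p_12 = 35·34301933529329948 + 776114843088175 = 1201343788369636355, q_12 = 35·1902884022539005 + 43054614787387 = 66643995403652562 → 1201343788369636355/66643995403652562
APPEND 7: p_13 = 7·1201343788369636355 + 34301933529329948 = 8443708452116784433, q_13 = 7·66643995403652562 + 1902884022539005 = 468410851848106939 → 8443708452116784433/468410851848106939
APPEND 45: p_14 = 45·8443708452116784433 + 1201343788369636355 = 381168224133624935840, q_14 = 45·468410851848106939 + 66643995403652562 = 21145132328568464817 → 381168224133624935840/21145132328568464817
APPEND 6: p_15 = 6·381168224133624935840 + 8443708452116784433 = 2295453053253866399473, q_15 = 6·21145132328568464817 + 468410851848106939 = 127339204823258895841 → 2295453053253866399473/127339204823258895841
APPEND 17: p_16 = 17·2295453053253866399473 + 381168224133624935840 = 39403870129449353726881, q_16 = 17·127339204823258895841 + 21145132328568464817 = 2185911614323969694114 → 39403870129449353726881/2185911614323969694114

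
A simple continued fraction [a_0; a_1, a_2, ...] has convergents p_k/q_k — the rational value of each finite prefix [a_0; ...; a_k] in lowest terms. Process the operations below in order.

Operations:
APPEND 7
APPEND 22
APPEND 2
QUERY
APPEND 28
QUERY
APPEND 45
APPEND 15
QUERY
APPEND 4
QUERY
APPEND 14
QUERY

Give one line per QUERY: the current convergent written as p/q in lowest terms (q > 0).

317/45
9031/1282
6109711/867307
24845556/3526963
353947495/50244789

APPEND 7: p_0 = 7·1 + 0 = 7, q_0 = 7·0 + 1 = 1 → 7/1
APPEND 22: p_1 = 22·7 + 1 = 155, q_1 = 22·1 + 0 = 22 → 155/22
APPEND 2: p_2 = 2·155 + 7 = 317, q_2 = 2·22 + 1 = 45 → 317/45
APPEND 28: p_3 = 28·317 + 155 = 9031, q_3 = 28·45 + 22 = 1282 → 9031/1282
APPEND 45: p_4 = 45·9031 + 317 = 406712, q_4 = 45·1282 + 45 = 57735 → 406712/57735
APPEND 15: p_5 = 15·406712 + 9031 = 6109711, q_5 = 15·57735 + 1282 = 867307 → 6109711/867307
APPEND 4: p_6 = 4·6109711 + 406712 = 24845556, q_6 = 4·867307 + 57735 = 3526963 → 24845556/3526963
APPEND 14: p_7 = 14·24845556 + 6109711 = 353947495, q_7 = 14·3526963 + 867307 = 50244789 → 353947495/50244789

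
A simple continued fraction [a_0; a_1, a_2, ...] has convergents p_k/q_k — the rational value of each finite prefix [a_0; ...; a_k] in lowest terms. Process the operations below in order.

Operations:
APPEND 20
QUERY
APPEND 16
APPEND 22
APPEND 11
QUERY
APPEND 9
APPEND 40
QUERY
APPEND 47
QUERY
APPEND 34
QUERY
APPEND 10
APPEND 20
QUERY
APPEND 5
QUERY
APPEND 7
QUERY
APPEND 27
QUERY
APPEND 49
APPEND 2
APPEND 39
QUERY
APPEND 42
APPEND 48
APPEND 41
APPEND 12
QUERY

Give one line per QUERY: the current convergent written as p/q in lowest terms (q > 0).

20/1
78223/3899
28521783/1421659
1341234890/66853417
45630508043/2274437837
9198556814443/458499073577
46450430387535/2315306599672
334351569527188/16665645271281
9073942807621611/452287728924259
35505530151793146862/1769761606070283889
35345203829603656844148610/1761770192669600337457993

APPEND 20: p_0 = 20·1 + 0 = 20, q_0 = 20·0 + 1 = 1 → 20/1
APPEND 16: p_1 = 16·20 + 1 = 321, q_1 = 16·1 + 0 = 16 → 321/16
APPEND 22: p_2 = 22·321 + 20 = 7082, q_2 = 22·16 + 1 = 353 → 7082/353
APPEND 11: p_3 = 11·7082 + 321 = 78223, q_3 = 11·353 + 16 = 3899 → 78223/3899
APPEND 9: p_4 = 9·78223 + 7082 = 711089, q_4 = 9·3899 + 353 = 35444 → 711089/35444
APPEND 40: p_5 = 40·711089 + 78223 = 28521783, q_5 = 40·35444 + 3899 = 1421659 → 28521783/1421659
APPEND 47: p_6 = 47·28521783 + 711089 = 1341234890, q_6 = 47·1421659 + 35444 = 66853417 → 1341234890/66853417
APPEND 34: p_7 = 34·1341234890 + 28521783 = 45630508043, q_7 = 34·66853417 + 1421659 = 2274437837 → 45630508043/2274437837
APPEND 10: p_8 = 10·45630508043 + 1341234890 = 457646315320, q_8 = 10·2274437837 + 66853417 = 22811231787 → 457646315320/22811231787
APPEND 20: p_9 = 20·457646315320 + 45630508043 = 9198556814443, q_9 = 20·22811231787 + 2274437837 = 458499073577 → 9198556814443/458499073577
APPEND 5: p_10 = 5·9198556814443 + 457646315320 = 46450430387535, q_10 = 5·458499073577 + 22811231787 = 2315306599672 → 46450430387535/2315306599672
APPEND 7: p_11 = 7·46450430387535 + 9198556814443 = 334351569527188, q_11 = 7·2315306599672 + 458499073577 = 16665645271281 → 334351569527188/16665645271281
APPEND 27: p_12 = 27·334351569527188 + 46450430387535 = 9073942807621611, q_12 = 27·16665645271281 + 2315306599672 = 452287728924259 → 9073942807621611/452287728924259
APPEND 49: p_13 = 49·9073942807621611 + 334351569527188 = 444957549142986127, q_13 = 49·452287728924259 + 16665645271281 = 22178764362559972 → 444957549142986127/22178764362559972
APPEND 2: p_14 = 2·444957549142986127 + 9073942807621611 = 898989041093593865, q_14 = 2·22178764362559972 + 452287728924259 = 44809816454044203 → 898989041093593865/44809816454044203
APPEND 39: p_15 = 39·898989041093593865 + 444957549142986127 = 35505530151793146862, q_15 = 39·44809816454044203 + 22178764362559972 = 1769761606070283889 → 35505530151793146862/1769761606070283889
APPEND 42: p_16 = 42·35505530151793146862 + 898989041093593865 = 1492131255416405762069, q_16 = 42·1769761606070283889 + 44809816454044203 = 74374797271405967541 → 1492131255416405762069/74374797271405967541
APPEND 48: p_17 = 48·1492131255416405762069 + 35505530151793146862 = 71657805790139269726174, q_17 = 48·74374797271405967541 + 1769761606070283889 = 3571760030633556725857 → 71657805790139269726174/3571760030633556725857
APPEND 41: p_18 = 41·71657805790139269726174 + 1492131255416405762069 = 2939462168651126464535203, q_18 = 41·3571760030633556725857 + 74374797271405967541 = 146516536053247231727678 → 2939462168651126464535203/146516536053247231727678
APPEND 12: p_19 = 12·2939462168651126464535203 + 71657805790139269726174 = 35345203829603656844148610, q_19 = 12·146516536053247231727678 + 3571760030633556725857 = 1761770192669600337457993 → 35345203829603656844148610/1761770192669600337457993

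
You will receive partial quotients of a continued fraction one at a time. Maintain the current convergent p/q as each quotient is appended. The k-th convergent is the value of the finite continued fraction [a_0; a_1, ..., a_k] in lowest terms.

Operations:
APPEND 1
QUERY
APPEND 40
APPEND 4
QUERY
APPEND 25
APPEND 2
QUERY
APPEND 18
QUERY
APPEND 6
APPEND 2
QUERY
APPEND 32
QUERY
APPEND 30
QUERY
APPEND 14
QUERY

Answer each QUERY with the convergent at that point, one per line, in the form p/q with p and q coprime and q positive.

1/1
165/161
8497/8291
157112/153303
2059450/2009521
66853569/65232781
2007666520/1958992951
28174184849/27491134095

APPEND 1: p_0 = 1·1 + 0 = 1, q_0 = 1·0 + 1 = 1 → 1/1
APPEND 40: p_1 = 40·1 + 1 = 41, q_1 = 40·1 + 0 = 40 → 41/40
APPEND 4: p_2 = 4·41 + 1 = 165, q_2 = 4·40 + 1 = 161 → 165/161
APPEND 25: p_3 = 25·165 + 41 = 4166, q_3 = 25·161 + 40 = 4065 → 4166/4065
APPEND 2: p_4 = 2·4166 + 165 = 8497, q_4 = 2·4065 + 161 = 8291 → 8497/8291
APPEND 18: p_5 = 18·8497 + 4166 = 157112, q_5 = 18·8291 + 4065 = 153303 → 157112/153303
APPEND 6: p_6 = 6·157112 + 8497 = 951169, q_6 = 6·153303 + 8291 = 928109 → 951169/928109
APPEND 2: p_7 = 2·951169 + 157112 = 2059450, q_7 = 2·928109 + 153303 = 2009521 → 2059450/2009521
APPEND 32: p_8 = 32·2059450 + 951169 = 66853569, q_8 = 32·2009521 + 928109 = 65232781 → 66853569/65232781
APPEND 30: p_9 = 30·66853569 + 2059450 = 2007666520, q_9 = 30·65232781 + 2009521 = 1958992951 → 2007666520/1958992951
APPEND 14: p_10 = 14·2007666520 + 66853569 = 28174184849, q_10 = 14·1958992951 + 65232781 = 27491134095 → 28174184849/27491134095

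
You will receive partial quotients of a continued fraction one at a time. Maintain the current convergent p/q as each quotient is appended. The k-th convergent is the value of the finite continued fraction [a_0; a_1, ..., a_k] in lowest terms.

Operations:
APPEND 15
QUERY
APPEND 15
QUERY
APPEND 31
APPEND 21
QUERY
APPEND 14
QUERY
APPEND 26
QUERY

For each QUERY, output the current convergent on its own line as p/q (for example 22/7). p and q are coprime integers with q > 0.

APPEND 15: p_0 = 15·1 + 0 = 15, q_0 = 15·0 + 1 = 1 → 15/1
APPEND 15: p_1 = 15·15 + 1 = 226, q_1 = 15·1 + 0 = 15 → 226/15
APPEND 31: p_2 = 31·226 + 15 = 7021, q_2 = 31·15 + 1 = 466 → 7021/466
APPEND 21: p_3 = 21·7021 + 226 = 147667, q_3 = 21·466 + 15 = 9801 → 147667/9801
APPEND 14: p_4 = 14·147667 + 7021 = 2074359, q_4 = 14·9801 + 466 = 137680 → 2074359/137680
APPEND 26: p_5 = 26·2074359 + 147667 = 54081001, q_5 = 26·137680 + 9801 = 3589481 → 54081001/3589481

15/1
226/15
147667/9801
2074359/137680
54081001/3589481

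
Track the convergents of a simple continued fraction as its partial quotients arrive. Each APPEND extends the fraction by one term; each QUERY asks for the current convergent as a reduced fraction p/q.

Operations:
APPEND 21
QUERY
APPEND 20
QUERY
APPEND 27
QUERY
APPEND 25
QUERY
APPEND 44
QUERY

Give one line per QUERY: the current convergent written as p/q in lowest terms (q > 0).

21/1
421/20
11388/541
285121/13545
12556712/596521

APPEND 21: p_0 = 21·1 + 0 = 21, q_0 = 21·0 + 1 = 1 → 21/1
APPEND 20: p_1 = 20·21 + 1 = 421, q_1 = 20·1 + 0 = 20 → 421/20
APPEND 27: p_2 = 27·421 + 21 = 11388, q_2 = 27·20 + 1 = 541 → 11388/541
APPEND 25: p_3 = 25·11388 + 421 = 285121, q_3 = 25·541 + 20 = 13545 → 285121/13545
APPEND 44: p_4 = 44·285121 + 11388 = 12556712, q_4 = 44·13545 + 541 = 596521 → 12556712/596521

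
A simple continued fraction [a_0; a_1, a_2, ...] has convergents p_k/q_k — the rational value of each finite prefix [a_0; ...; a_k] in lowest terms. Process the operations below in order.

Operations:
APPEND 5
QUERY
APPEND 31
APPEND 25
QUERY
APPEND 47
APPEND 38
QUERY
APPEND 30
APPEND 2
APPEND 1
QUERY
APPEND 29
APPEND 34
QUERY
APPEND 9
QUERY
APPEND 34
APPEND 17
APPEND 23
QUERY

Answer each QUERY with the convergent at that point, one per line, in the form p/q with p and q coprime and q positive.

5/1
3905/776
6984163/1387890
636109906/126407499
642338122272/127645167577
5799916689047/1152557059960
77686484259397121/15437826213216144

APPEND 5: p_0 = 5·1 + 0 = 5, q_0 = 5·0 + 1 = 1 → 5/1
APPEND 31: p_1 = 31·5 + 1 = 156, q_1 = 31·1 + 0 = 31 → 156/31
APPEND 25: p_2 = 25·156 + 5 = 3905, q_2 = 25·31 + 1 = 776 → 3905/776
APPEND 47: p_3 = 47·3905 + 156 = 183691, q_3 = 47·776 + 31 = 36503 → 183691/36503
APPEND 38: p_4 = 38·183691 + 3905 = 6984163, q_4 = 38·36503 + 776 = 1387890 → 6984163/1387890
APPEND 30: p_5 = 30·6984163 + 183691 = 209708581, q_5 = 30·1387890 + 36503 = 41673203 → 209708581/41673203
APPEND 2: p_6 = 2·209708581 + 6984163 = 426401325, q_6 = 2·41673203 + 1387890 = 84734296 → 426401325/84734296
APPEND 1: p_7 = 1·426401325 + 209708581 = 636109906, q_7 = 1·84734296 + 41673203 = 126407499 → 636109906/126407499
APPEND 29: p_8 = 29·636109906 + 426401325 = 18873588599, q_8 = 29·126407499 + 84734296 = 3750551767 → 18873588599/3750551767
APPEND 34: p_9 = 34·18873588599 + 636109906 = 642338122272, q_9 = 34·3750551767 + 126407499 = 127645167577 → 642338122272/127645167577
APPEND 9: p_10 = 9·642338122272 + 18873588599 = 5799916689047, q_10 = 9·127645167577 + 3750551767 = 1152557059960 → 5799916689047/1152557059960
APPEND 34: p_11 = 34·5799916689047 + 642338122272 = 197839505549870, q_11 = 34·1152557059960 + 127645167577 = 39314585206217 → 197839505549870/39314585206217
APPEND 17: p_12 = 17·197839505549870 + 5799916689047 = 3369071511036837, q_12 = 17·39314585206217 + 1152557059960 = 669500505565649 → 3369071511036837/669500505565649
APPEND 23: p_13 = 23·3369071511036837 + 197839505549870 = 77686484259397121, q_13 = 23·669500505565649 + 39314585206217 = 15437826213216144 → 77686484259397121/15437826213216144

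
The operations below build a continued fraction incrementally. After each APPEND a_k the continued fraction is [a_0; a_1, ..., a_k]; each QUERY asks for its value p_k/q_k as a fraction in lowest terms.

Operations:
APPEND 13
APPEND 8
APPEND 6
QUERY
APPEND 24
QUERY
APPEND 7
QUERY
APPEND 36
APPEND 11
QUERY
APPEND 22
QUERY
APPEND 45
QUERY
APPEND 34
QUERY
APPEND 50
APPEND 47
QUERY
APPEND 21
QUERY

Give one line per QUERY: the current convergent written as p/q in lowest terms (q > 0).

643/49
15537/1184
109402/8337
43603501/3322813
963231031/73403202
43388999896/3306466903
1476189227495/112493277904
3472560156835857/264627100296745
72997616143927643/5562797076593748

APPEND 13: p_0 = 13·1 + 0 = 13, q_0 = 13·0 + 1 = 1 → 13/1
APPEND 8: p_1 = 8·13 + 1 = 105, q_1 = 8·1 + 0 = 8 → 105/8
APPEND 6: p_2 = 6·105 + 13 = 643, q_2 = 6·8 + 1 = 49 → 643/49
APPEND 24: p_3 = 24·643 + 105 = 15537, q_3 = 24·49 + 8 = 1184 → 15537/1184
APPEND 7: p_4 = 7·15537 + 643 = 109402, q_4 = 7·1184 + 49 = 8337 → 109402/8337
APPEND 36: p_5 = 36·109402 + 15537 = 3954009, q_5 = 36·8337 + 1184 = 301316 → 3954009/301316
APPEND 11: p_6 = 11·3954009 + 109402 = 43603501, q_6 = 11·301316 + 8337 = 3322813 → 43603501/3322813
APPEND 22: p_7 = 22·43603501 + 3954009 = 963231031, q_7 = 22·3322813 + 301316 = 73403202 → 963231031/73403202
APPEND 45: p_8 = 45·963231031 + 43603501 = 43388999896, q_8 = 45·73403202 + 3322813 = 3306466903 → 43388999896/3306466903
APPEND 34: p_9 = 34·43388999896 + 963231031 = 1476189227495, q_9 = 34·3306466903 + 73403202 = 112493277904 → 1476189227495/112493277904
APPEND 50: p_10 = 50·1476189227495 + 43388999896 = 73852850374646, q_10 = 50·112493277904 + 3306466903 = 5627970362103 → 73852850374646/5627970362103
APPEND 47: p_11 = 47·73852850374646 + 1476189227495 = 3472560156835857, q_11 = 47·5627970362103 + 112493277904 = 264627100296745 → 3472560156835857/264627100296745
APPEND 21: p_12 = 21·3472560156835857 + 73852850374646 = 72997616143927643, q_12 = 21·264627100296745 + 5627970362103 = 5562797076593748 → 72997616143927643/5562797076593748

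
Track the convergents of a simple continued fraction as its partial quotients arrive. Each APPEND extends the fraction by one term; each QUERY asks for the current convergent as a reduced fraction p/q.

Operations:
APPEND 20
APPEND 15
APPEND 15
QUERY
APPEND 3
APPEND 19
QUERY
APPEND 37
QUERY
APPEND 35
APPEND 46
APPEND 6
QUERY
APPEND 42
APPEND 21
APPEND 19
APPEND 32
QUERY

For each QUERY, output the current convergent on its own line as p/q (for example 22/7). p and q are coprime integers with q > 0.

4535/226
268749/13393
9957619/496234
96673305392/4817675895
52321538322184995/2607423144807137

APPEND 20: p_0 = 20·1 + 0 = 20, q_0 = 20·0 + 1 = 1 → 20/1
APPEND 15: p_1 = 15·20 + 1 = 301, q_1 = 15·1 + 0 = 15 → 301/15
APPEND 15: p_2 = 15·301 + 20 = 4535, q_2 = 15·15 + 1 = 226 → 4535/226
APPEND 3: p_3 = 3·4535 + 301 = 13906, q_3 = 3·226 + 15 = 693 → 13906/693
APPEND 19: p_4 = 19·13906 + 4535 = 268749, q_4 = 19·693 + 226 = 13393 → 268749/13393
APPEND 37: p_5 = 37·268749 + 13906 = 9957619, q_5 = 37·13393 + 693 = 496234 → 9957619/496234
APPEND 35: p_6 = 35·9957619 + 268749 = 348785414, q_6 = 35·496234 + 13393 = 17381583 → 348785414/17381583
APPEND 46: p_7 = 46·348785414 + 9957619 = 16054086663, q_7 = 46·17381583 + 496234 = 800049052 → 16054086663/800049052
APPEND 6: p_8 = 6·16054086663 + 348785414 = 96673305392, q_8 = 6·800049052 + 17381583 = 4817675895 → 96673305392/4817675895
APPEND 42: p_9 = 42·96673305392 + 16054086663 = 4076332913127, q_9 = 42·4817675895 + 800049052 = 203142436642 → 4076332913127/203142436642
APPEND 21: p_10 = 21·4076332913127 + 96673305392 = 85699664481059, q_10 = 21·203142436642 + 4817675895 = 4270808845377 → 85699664481059/4270808845377
APPEND 19: p_11 = 19·85699664481059 + 4076332913127 = 1632369958053248, q_11 = 19·4270808845377 + 203142436642 = 81348510498805 → 1632369958053248/81348510498805
APPEND 32: p_12 = 32·1632369958053248 + 85699664481059 = 52321538322184995, q_12 = 32·81348510498805 + 4270808845377 = 2607423144807137 → 52321538322184995/2607423144807137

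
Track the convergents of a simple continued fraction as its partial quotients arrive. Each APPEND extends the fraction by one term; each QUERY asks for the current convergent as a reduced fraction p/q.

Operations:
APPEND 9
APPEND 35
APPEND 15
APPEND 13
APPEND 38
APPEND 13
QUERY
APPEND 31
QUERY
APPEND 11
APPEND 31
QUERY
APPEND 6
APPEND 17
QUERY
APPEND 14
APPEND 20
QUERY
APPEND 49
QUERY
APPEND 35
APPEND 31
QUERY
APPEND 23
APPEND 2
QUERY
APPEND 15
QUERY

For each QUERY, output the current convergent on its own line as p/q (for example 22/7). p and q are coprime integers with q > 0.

APPEND 9: p_0 = 9·1 + 0 = 9, q_0 = 9·0 + 1 = 1 → 9/1
APPEND 35: p_1 = 35·9 + 1 = 316, q_1 = 35·1 + 0 = 35 → 316/35
APPEND 15: p_2 = 15·316 + 9 = 4749, q_2 = 15·35 + 1 = 526 → 4749/526
APPEND 13: p_3 = 13·4749 + 316 = 62053, q_3 = 13·526 + 35 = 6873 → 62053/6873
APPEND 38: p_4 = 38·62053 + 4749 = 2362763, q_4 = 38·6873 + 526 = 261700 → 2362763/261700
APPEND 13: p_5 = 13·2362763 + 62053 = 30777972, q_5 = 13·261700 + 6873 = 3408973 → 30777972/3408973
APPEND 31: p_6 = 31·30777972 + 2362763 = 956479895, q_6 = 31·3408973 + 261700 = 105939863 → 956479895/105939863
APPEND 11: p_7 = 11·956479895 + 30777972 = 10552056817, q_7 = 11·105939863 + 3408973 = 1168747466 → 10552056817/1168747466
APPEND 31: p_8 = 31·10552056817 + 956479895 = 328070241222, q_8 = 31·1168747466 + 105939863 = 36337111309 → 328070241222/36337111309
APPEND 6: p_9 = 6·328070241222 + 10552056817 = 1978973504149, q_9 = 6·36337111309 + 1168747466 = 219191415320 → 1978973504149/219191415320
APPEND 17: p_10 = 17·1978973504149 + 328070241222 = 33970619811755, q_10 = 17·219191415320 + 36337111309 = 3762591171749 → 33970619811755/3762591171749
APPEND 14: p_11 = 14·33970619811755 + 1978973504149 = 477567650868719, q_11 = 14·3762591171749 + 219191415320 = 52895467819806 → 477567650868719/52895467819806
APPEND 20: p_12 = 20·477567650868719 + 33970619811755 = 9585323637186135, q_12 = 20·52895467819806 + 3762591171749 = 1061671947567869 → 9585323637186135/1061671947567869
APPEND 49: p_13 = 49·9585323637186135 + 477567650868719 = 470158425872989334, q_13 = 49·1061671947567869 + 52895467819806 = 52074820898645387 → 470158425872989334/52074820898645387
APPEND 35: p_14 = 35·470158425872989334 + 9585323637186135 = 16465130229191812825, q_14 = 35·52074820898645387 + 1061671947567869 = 1823680403400156414 → 16465130229191812825/1823680403400156414
APPEND 31: p_15 = 31·16465130229191812825 + 470158425872989334 = 510889195530819186909, q_15 = 31·1823680403400156414 + 52074820898645387 = 56586167326303494221 → 510889195530819186909/56586167326303494221
APPEND 23: p_16 = 23·510889195530819186909 + 16465130229191812825 = 11766916627438033111732, q_16 = 23·56586167326303494221 + 1823680403400156414 = 1303305528908380523497 → 11766916627438033111732/1303305528908380523497
APPEND 2: p_17 = 2·11766916627438033111732 + 510889195530819186909 = 24044722450406885410373, q_17 = 2·1303305528908380523497 + 56586167326303494221 = 2663197225143064541215 → 24044722450406885410373/2663197225143064541215
APPEND 15: p_18 = 15·24044722450406885410373 + 11766916627438033111732 = 372437753383541314267327, q_18 = 15·2663197225143064541215 + 1303305528908380523497 = 41251263906054348641722 → 372437753383541314267327/41251263906054348641722

30777972/3408973
956479895/105939863
328070241222/36337111309
33970619811755/3762591171749
9585323637186135/1061671947567869
470158425872989334/52074820898645387
510889195530819186909/56586167326303494221
24044722450406885410373/2663197225143064541215
372437753383541314267327/41251263906054348641722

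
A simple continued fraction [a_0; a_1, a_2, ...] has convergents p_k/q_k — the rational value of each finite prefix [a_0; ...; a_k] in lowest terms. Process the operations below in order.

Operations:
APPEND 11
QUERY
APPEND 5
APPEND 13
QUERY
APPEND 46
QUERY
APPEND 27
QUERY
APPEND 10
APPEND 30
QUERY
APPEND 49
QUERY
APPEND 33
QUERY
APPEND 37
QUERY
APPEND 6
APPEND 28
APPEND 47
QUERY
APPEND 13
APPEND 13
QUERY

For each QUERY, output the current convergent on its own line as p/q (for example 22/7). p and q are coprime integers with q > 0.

APPEND 11: p_0 = 11·1 + 0 = 11, q_0 = 11·0 + 1 = 1 → 11/1
APPEND 5: p_1 = 5·11 + 1 = 56, q_1 = 5·1 + 0 = 5 → 56/5
APPEND 13: p_2 = 13·56 + 11 = 739, q_2 = 13·5 + 1 = 66 → 739/66
APPEND 46: p_3 = 46·739 + 56 = 34050, q_3 = 46·66 + 5 = 3041 → 34050/3041
APPEND 27: p_4 = 27·34050 + 739 = 920089, q_4 = 27·3041 + 66 = 82173 → 920089/82173
APPEND 10: p_5 = 10·920089 + 34050 = 9234940, q_5 = 10·82173 + 3041 = 824771 → 9234940/824771
APPEND 30: p_6 = 30·9234940 + 920089 = 277968289, q_6 = 30·824771 + 82173 = 24825303 → 277968289/24825303
APPEND 49: p_7 = 49·277968289 + 9234940 = 13629681101, q_7 = 49·24825303 + 824771 = 1217264618 → 13629681101/1217264618
APPEND 33: p_8 = 33·13629681101 + 277968289 = 450057444622, q_8 = 33·1217264618 + 24825303 = 40194557697 → 450057444622/40194557697
APPEND 37: p_9 = 37·450057444622 + 13629681101 = 16665755132115, q_9 = 37·40194557697 + 1217264618 = 1488415899407 → 16665755132115/1488415899407
APPEND 6: p_10 = 6·16665755132115 + 450057444622 = 100444588237312, q_10 = 6·1488415899407 + 40194557697 = 8970689954139 → 100444588237312/8970689954139
APPEND 28: p_11 = 28·100444588237312 + 16665755132115 = 2829114225776851, q_11 = 28·8970689954139 + 1488415899407 = 252667734615299 → 2829114225776851/252667734615299
APPEND 47: p_12 = 47·2829114225776851 + 100444588237312 = 133068813199749309, q_12 = 47·252667734615299 + 8970689954139 = 11884354216873192 → 133068813199749309/11884354216873192
APPEND 13: p_13 = 13·133068813199749309 + 2829114225776851 = 1732723685822517868, q_13 = 13·11884354216873192 + 252667734615299 = 154749272553966795 → 1732723685822517868/154749272553966795
APPEND 13: p_14 = 13·1732723685822517868 + 133068813199749309 = 22658476728892481593, q_14 = 13·154749272553966795 + 11884354216873192 = 2023624897418441527 → 22658476728892481593/2023624897418441527

11/1
739/66
34050/3041
920089/82173
277968289/24825303
13629681101/1217264618
450057444622/40194557697
16665755132115/1488415899407
133068813199749309/11884354216873192
22658476728892481593/2023624897418441527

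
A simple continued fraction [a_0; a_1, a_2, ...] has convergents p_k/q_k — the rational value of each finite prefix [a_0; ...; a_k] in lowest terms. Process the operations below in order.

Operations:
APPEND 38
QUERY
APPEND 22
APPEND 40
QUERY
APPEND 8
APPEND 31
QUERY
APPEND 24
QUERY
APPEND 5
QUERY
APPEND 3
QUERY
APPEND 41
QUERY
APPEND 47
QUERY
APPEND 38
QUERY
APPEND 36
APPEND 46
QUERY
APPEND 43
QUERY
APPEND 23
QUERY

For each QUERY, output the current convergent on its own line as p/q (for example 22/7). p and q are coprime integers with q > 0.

APPEND 38: p_0 = 38·1 + 0 = 38, q_0 = 38·0 + 1 = 1 → 38/1
APPEND 22: p_1 = 22·38 + 1 = 837, q_1 = 22·1 + 0 = 22 → 837/22
APPEND 40: p_2 = 40·837 + 38 = 33518, q_2 = 40·22 + 1 = 881 → 33518/881
APPEND 8: p_3 = 8·33518 + 837 = 268981, q_3 = 8·881 + 22 = 7070 → 268981/7070
APPEND 31: p_4 = 31·268981 + 33518 = 8371929, q_4 = 31·7070 + 881 = 220051 → 8371929/220051
APPEND 24: p_5 = 24·8371929 + 268981 = 201195277, q_5 = 24·220051 + 7070 = 5288294 → 201195277/5288294
APPEND 5: p_6 = 5·201195277 + 8371929 = 1014348314, q_6 = 5·5288294 + 220051 = 26661521 → 1014348314/26661521
APPEND 3: p_7 = 3·1014348314 + 201195277 = 3244240219, q_7 = 3·26661521 + 5288294 = 85272857 → 3244240219/85272857
APPEND 41: p_8 = 41·3244240219 + 1014348314 = 134028197293, q_8 = 41·85272857 + 26661521 = 3522848658 → 134028197293/3522848658
APPEND 47: p_9 = 47·134028197293 + 3244240219 = 6302569512990, q_9 = 47·3522848658 + 85272857 = 165659159783 → 6302569512990/165659159783
APPEND 38: p_10 = 38·6302569512990 + 134028197293 = 239631669690913, q_10 = 38·165659159783 + 3522848658 = 6298570920412 → 239631669690913/6298570920412
APPEND 36: p_11 = 36·239631669690913 + 6302569512990 = 8633042678385858, q_11 = 36·6298570920412 + 165659159783 = 226914212294615 → 8633042678385858/226914212294615
APPEND 46: p_12 = 46·8633042678385858 + 239631669690913 = 397359594875440381, q_12 = 46·226914212294615 + 6298570920412 = 10444352336472702 → 397359594875440381/10444352336472702
APPEND 43: p_13 = 43·397359594875440381 + 8633042678385858 = 17095095622322322241, q_13 = 43·10444352336472702 + 226914212294615 = 449334064680620801 → 17095095622322322241/449334064680620801
APPEND 23: p_14 = 23·17095095622322322241 + 397359594875440381 = 393584558908288851924, q_14 = 23·449334064680620801 + 10444352336472702 = 10345127839990751125 → 393584558908288851924/10345127839990751125

38/1
33518/881
8371929/220051
201195277/5288294
1014348314/26661521
3244240219/85272857
134028197293/3522848658
6302569512990/165659159783
239631669690913/6298570920412
397359594875440381/10444352336472702
17095095622322322241/449334064680620801
393584558908288851924/10345127839990751125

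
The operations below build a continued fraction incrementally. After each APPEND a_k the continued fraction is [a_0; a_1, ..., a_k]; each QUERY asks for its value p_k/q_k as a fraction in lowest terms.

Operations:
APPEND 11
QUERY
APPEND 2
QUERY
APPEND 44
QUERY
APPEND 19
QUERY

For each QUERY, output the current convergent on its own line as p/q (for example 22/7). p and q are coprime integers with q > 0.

APPEND 11: p_0 = 11·1 + 0 = 11, q_0 = 11·0 + 1 = 1 → 11/1
APPEND 2: p_1 = 2·11 + 1 = 23, q_1 = 2·1 + 0 = 2 → 23/2
APPEND 44: p_2 = 44·23 + 11 = 1023, q_2 = 44·2 + 1 = 89 → 1023/89
APPEND 19: p_3 = 19·1023 + 23 = 19460, q_3 = 19·89 + 2 = 1693 → 19460/1693

11/1
23/2
1023/89
19460/1693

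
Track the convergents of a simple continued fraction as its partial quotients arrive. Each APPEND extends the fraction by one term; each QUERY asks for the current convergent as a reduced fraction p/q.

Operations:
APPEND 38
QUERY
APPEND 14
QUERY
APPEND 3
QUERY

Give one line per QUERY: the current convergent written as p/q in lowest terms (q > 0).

38/1
533/14
1637/43

APPEND 38: p_0 = 38·1 + 0 = 38, q_0 = 38·0 + 1 = 1 → 38/1
APPEND 14: p_1 = 14·38 + 1 = 533, q_1 = 14·1 + 0 = 14 → 533/14
APPEND 3: p_2 = 3·533 + 38 = 1637, q_2 = 3·14 + 1 = 43 → 1637/43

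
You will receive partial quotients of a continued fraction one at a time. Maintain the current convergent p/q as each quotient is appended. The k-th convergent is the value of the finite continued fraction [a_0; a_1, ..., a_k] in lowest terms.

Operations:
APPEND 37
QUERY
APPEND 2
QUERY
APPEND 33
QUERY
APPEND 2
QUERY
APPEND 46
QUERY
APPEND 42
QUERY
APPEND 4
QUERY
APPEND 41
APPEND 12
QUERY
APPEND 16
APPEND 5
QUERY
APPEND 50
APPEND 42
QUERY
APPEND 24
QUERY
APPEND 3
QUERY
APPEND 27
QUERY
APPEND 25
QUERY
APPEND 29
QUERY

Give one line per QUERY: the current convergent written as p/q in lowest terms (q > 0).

37/1
75/2
2512/67
5099/136
237066/6323
9961871/265702
40084550/1069131
19881225602/530270007
1618646415867/43172370932
3414205747334793/91063344975902
82022190009866435/2187687426388433
249480775776934098/6654125624141201
6818003135987087081/181849079278200860
170699559175454111123/4552881107579162701
4957105219224156309648/132215401199073919189

APPEND 37: p_0 = 37·1 + 0 = 37, q_0 = 37·0 + 1 = 1 → 37/1
APPEND 2: p_1 = 2·37 + 1 = 75, q_1 = 2·1 + 0 = 2 → 75/2
APPEND 33: p_2 = 33·75 + 37 = 2512, q_2 = 33·2 + 1 = 67 → 2512/67
APPEND 2: p_3 = 2·2512 + 75 = 5099, q_3 = 2·67 + 2 = 136 → 5099/136
APPEND 46: p_4 = 46·5099 + 2512 = 237066, q_4 = 46·136 + 67 = 6323 → 237066/6323
APPEND 42: p_5 = 42·237066 + 5099 = 9961871, q_5 = 42·6323 + 136 = 265702 → 9961871/265702
APPEND 4: p_6 = 4·9961871 + 237066 = 40084550, q_6 = 4·265702 + 6323 = 1069131 → 40084550/1069131
APPEND 41: p_7 = 41·40084550 + 9961871 = 1653428421, q_7 = 41·1069131 + 265702 = 44100073 → 1653428421/44100073
APPEND 12: p_8 = 12·1653428421 + 40084550 = 19881225602, q_8 = 12·44100073 + 1069131 = 530270007 → 19881225602/530270007
APPEND 16: p_9 = 16·19881225602 + 1653428421 = 319753038053, q_9 = 16·530270007 + 44100073 = 8528420185 → 319753038053/8528420185
APPEND 5: p_10 = 5·319753038053 + 19881225602 = 1618646415867, q_10 = 5·8528420185 + 530270007 = 43172370932 → 1618646415867/43172370932
APPEND 50: p_11 = 50·1618646415867 + 319753038053 = 81252073831403, q_11 = 50·43172370932 + 8528420185 = 2167146966785 → 81252073831403/2167146966785
APPEND 42: p_12 = 42·81252073831403 + 1618646415867 = 3414205747334793, q_12 = 42·2167146966785 + 43172370932 = 91063344975902 → 3414205747334793/91063344975902
APPEND 24: p_13 = 24·3414205747334793 + 81252073831403 = 82022190009866435, q_13 = 24·91063344975902 + 2167146966785 = 2187687426388433 → 82022190009866435/2187687426388433
APPEND 3: p_14 = 3·82022190009866435 + 3414205747334793 = 249480775776934098, q_14 = 3·2187687426388433 + 91063344975902 = 6654125624141201 → 249480775776934098/6654125624141201
APPEND 27: p_15 = 27·249480775776934098 + 82022190009866435 = 6818003135987087081, q_15 = 27·6654125624141201 + 2187687426388433 = 181849079278200860 → 6818003135987087081/181849079278200860
APPEND 25: p_16 = 25·6818003135987087081 + 249480775776934098 = 170699559175454111123, q_16 = 25·181849079278200860 + 6654125624141201 = 4552881107579162701 → 170699559175454111123/4552881107579162701
APPEND 29: p_17 = 29·170699559175454111123 + 6818003135987087081 = 4957105219224156309648, q_17 = 29·4552881107579162701 + 181849079278200860 = 132215401199073919189 → 4957105219224156309648/132215401199073919189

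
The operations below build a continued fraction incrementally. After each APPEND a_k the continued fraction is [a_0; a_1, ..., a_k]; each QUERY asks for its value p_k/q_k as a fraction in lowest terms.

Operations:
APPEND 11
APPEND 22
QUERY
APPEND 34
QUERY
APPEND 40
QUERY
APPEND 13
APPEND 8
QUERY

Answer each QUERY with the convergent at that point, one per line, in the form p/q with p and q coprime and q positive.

243/22
8273/749
331163/29982
34838299/3154102

APPEND 11: p_0 = 11·1 + 0 = 11, q_0 = 11·0 + 1 = 1 → 11/1
APPEND 22: p_1 = 22·11 + 1 = 243, q_1 = 22·1 + 0 = 22 → 243/22
APPEND 34: p_2 = 34·243 + 11 = 8273, q_2 = 34·22 + 1 = 749 → 8273/749
APPEND 40: p_3 = 40·8273 + 243 = 331163, q_3 = 40·749 + 22 = 29982 → 331163/29982
APPEND 13: p_4 = 13·331163 + 8273 = 4313392, q_4 = 13·29982 + 749 = 390515 → 4313392/390515
APPEND 8: p_5 = 8·4313392 + 331163 = 34838299, q_5 = 8·390515 + 29982 = 3154102 → 34838299/3154102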